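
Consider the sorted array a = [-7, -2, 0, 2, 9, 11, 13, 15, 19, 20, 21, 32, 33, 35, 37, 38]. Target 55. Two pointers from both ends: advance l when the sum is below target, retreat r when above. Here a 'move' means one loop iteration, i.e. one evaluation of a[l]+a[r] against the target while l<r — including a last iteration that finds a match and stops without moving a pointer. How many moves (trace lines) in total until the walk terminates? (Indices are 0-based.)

[0,15] -7+38=31 <55 → l++
[1,15] -2+38=36 <55 → l++
[2,15] 0+38=38 <55 → l++
[3,15] 2+38=40 <55 → l++
[4,15] 9+38=47 <55 → l++
[5,15] 11+38=49 <55 → l++
[6,15] 13+38=51 <55 → l++
[7,15] 15+38=53 <55 → l++
[8,15] 19+38=57 >55 → r--
[8,14] 19+37=56 >55 → r--
[8,13] 19+35=54 <55 → l++
[9,13] 20+35=55 → found

12 moves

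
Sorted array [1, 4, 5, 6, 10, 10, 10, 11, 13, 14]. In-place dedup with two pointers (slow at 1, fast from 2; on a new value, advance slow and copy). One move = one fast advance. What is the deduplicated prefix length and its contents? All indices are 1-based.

length 8; prefix = [1, 4, 5, 6, 10, 11, 13, 14]

slow=1 fast=2: a[fast]=4≠a[slow]=1 write a[2]=4, slow++,fast++
slow=2 fast=3: a[fast]=5≠a[slow]=4 write a[3]=5, slow++,fast++
slow=3 fast=4: a[fast]=6≠a[slow]=5 write a[4]=6, slow++,fast++
slow=4 fast=5: a[fast]=10≠a[slow]=6 write a[5]=10, slow++,fast++
slow=5 fast=6: a[fast]=10=a[slow] dup, fast++
slow=5 fast=7: a[fast]=10=a[slow] dup, fast++
slow=5 fast=8: a[fast]=11≠a[slow]=10 write a[6]=11, slow++,fast++
slow=6 fast=9: a[fast]=13≠a[slow]=11 write a[7]=13, slow++,fast++
slow=7 fast=10: a[fast]=14≠a[slow]=13 write a[8]=14, slow++,fast++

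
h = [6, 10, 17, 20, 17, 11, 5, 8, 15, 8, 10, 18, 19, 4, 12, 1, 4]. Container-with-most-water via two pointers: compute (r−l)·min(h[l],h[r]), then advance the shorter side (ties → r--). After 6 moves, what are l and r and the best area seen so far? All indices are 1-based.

l=3, r=13, best area=144

[1,17] min(6,4)*16=64 best=64 * → r--
[1,16] min(6,1)*15=15 best=64 → r--
[1,15] min(6,12)*14=84 best=84 * → l++
[2,15] min(10,12)*13=130 best=130 * → l++
[3,15] min(17,12)*12=144 best=144 * → r--
[3,14] min(17,4)*11=44 best=144 → r--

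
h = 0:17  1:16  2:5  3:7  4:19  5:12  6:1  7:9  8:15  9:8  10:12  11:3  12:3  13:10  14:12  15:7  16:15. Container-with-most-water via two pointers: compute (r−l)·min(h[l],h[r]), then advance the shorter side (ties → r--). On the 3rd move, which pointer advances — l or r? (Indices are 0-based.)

l=0 r=16: min(17,15)*16=240 best=240 *, r--
l=0 r=15: min(17,7)*15=105 best=240, r--
l=0 r=14: min(17,12)*14=168 best=240, r--

r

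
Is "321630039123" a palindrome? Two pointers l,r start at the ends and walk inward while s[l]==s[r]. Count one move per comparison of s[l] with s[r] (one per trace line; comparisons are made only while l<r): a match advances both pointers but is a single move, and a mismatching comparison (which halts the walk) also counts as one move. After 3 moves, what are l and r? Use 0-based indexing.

[0,11] '3'=='3' → l++,r--
[1,10] '2'=='2' → l++,r--
[2,9] '1'=='1' → l++,r--

l=3, r=8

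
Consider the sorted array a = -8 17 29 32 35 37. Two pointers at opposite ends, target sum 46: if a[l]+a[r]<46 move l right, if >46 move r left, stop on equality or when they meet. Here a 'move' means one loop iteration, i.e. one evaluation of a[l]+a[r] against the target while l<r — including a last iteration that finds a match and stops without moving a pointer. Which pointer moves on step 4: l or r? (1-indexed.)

l=1 r=6: -8+37=29 <46, l++
l=2 r=6: 17+37=54 >46, r--
l=2 r=5: 17+35=52 >46, r--
l=2 r=4: 17+32=49 >46, r--

r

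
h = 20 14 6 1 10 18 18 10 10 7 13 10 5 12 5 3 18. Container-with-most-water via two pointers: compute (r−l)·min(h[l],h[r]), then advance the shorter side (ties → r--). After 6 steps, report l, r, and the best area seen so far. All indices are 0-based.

l=0, r=10, best area=288

[0,16] min(20,18)*16=288 best=288 * → r--
[0,15] min(20,3)*15=45 best=288 → r--
[0,14] min(20,5)*14=70 best=288 → r--
[0,13] min(20,12)*13=156 best=288 → r--
[0,12] min(20,5)*12=60 best=288 → r--
[0,11] min(20,10)*11=110 best=288 → r--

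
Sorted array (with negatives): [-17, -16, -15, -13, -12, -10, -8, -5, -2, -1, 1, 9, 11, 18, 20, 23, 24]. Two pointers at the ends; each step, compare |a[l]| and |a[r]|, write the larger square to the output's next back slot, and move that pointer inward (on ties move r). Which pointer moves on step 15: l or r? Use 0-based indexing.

[0,16] |-17|<=|24| out[16]=576 → r--
[0,15] |-17|<=|23| out[15]=529 → r--
[0,14] |-17|<=|20| out[14]=400 → r--
[0,13] |-17|<=|18| out[13]=324 → r--
[0,12] |-17|>|11| out[12]=289 → l++
[1,12] |-16|>|11| out[11]=256 → l++
[2,12] |-15|>|11| out[10]=225 → l++
[3,12] |-13|>|11| out[9]=169 → l++
[4,12] |-12|>|11| out[8]=144 → l++
[5,12] |-10|<=|11| out[7]=121 → r--
[5,11] |-10|>|9| out[6]=100 → l++
[6,11] |-8|<=|9| out[5]=81 → r--
[6,10] |-8|>|1| out[4]=64 → l++
[7,10] |-5|>|1| out[3]=25 → l++
[8,10] |-2|>|1| out[2]=4 → l++

l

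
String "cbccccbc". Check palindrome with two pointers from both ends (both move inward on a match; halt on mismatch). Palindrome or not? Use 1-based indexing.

[1,8] 'c'=='c' → l++,r--
[2,7] 'b'=='b' → l++,r--
[3,6] 'c'=='c' → l++,r--
[4,5] 'c'=='c' → l++,r--

palindrome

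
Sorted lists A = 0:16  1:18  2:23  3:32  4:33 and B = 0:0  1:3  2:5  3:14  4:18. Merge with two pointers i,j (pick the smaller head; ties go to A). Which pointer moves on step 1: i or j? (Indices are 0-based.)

i=0 j=0: A[i]=16>B[j]=0 take 0, j++

j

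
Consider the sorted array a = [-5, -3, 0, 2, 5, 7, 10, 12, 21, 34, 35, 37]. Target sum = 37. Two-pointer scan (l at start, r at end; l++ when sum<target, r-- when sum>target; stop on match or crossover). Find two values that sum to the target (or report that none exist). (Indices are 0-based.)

(0, 37)

[0,11] -5+37=32 <37 → l++
[1,11] -3+37=34 <37 → l++
[2,11] 0+37=37 → found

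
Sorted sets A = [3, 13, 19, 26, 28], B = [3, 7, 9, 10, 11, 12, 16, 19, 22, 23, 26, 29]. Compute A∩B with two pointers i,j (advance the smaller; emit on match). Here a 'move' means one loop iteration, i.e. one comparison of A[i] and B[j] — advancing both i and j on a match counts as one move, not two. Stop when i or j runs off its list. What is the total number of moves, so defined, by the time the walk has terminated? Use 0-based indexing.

13 moves

i=0 j=0: 3==3 emit, i++,j++
i=1 j=1: 13>7, j++
i=1 j=2: 13>9, j++
i=1 j=3: 13>10, j++
i=1 j=4: 13>11, j++
i=1 j=5: 13>12, j++
i=1 j=6: 13<16, i++
i=2 j=6: 19>16, j++
i=2 j=7: 19==19 emit, i++,j++
i=3 j=8: 26>22, j++
i=3 j=9: 26>23, j++
i=3 j=10: 26==26 emit, i++,j++
i=4 j=11: 28<29, i++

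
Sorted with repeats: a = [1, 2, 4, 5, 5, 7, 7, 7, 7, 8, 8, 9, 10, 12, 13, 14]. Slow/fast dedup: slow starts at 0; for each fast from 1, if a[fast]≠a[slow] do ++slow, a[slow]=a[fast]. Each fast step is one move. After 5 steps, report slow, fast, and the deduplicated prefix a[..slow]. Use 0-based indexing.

slow=0 fast=1: a[fast]=2≠a[slow]=1 write a[1]=2, slow++,fast++
slow=1 fast=2: a[fast]=4≠a[slow]=2 write a[2]=4, slow++,fast++
slow=2 fast=3: a[fast]=5≠a[slow]=4 write a[3]=5, slow++,fast++
slow=3 fast=4: a[fast]=5=a[slow] dup, fast++
slow=3 fast=5: a[fast]=7≠a[slow]=5 write a[4]=7, slow++,fast++

slow=4, fast=6, prefix=[1, 2, 4, 5, 7]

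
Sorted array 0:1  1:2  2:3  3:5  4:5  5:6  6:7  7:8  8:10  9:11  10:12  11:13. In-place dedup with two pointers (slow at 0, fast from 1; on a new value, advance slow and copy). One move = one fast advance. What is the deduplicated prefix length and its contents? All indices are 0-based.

slow=0 fast=1: a[fast]=2≠a[slow]=1 write a[1]=2, slow++,fast++
slow=1 fast=2: a[fast]=3≠a[slow]=2 write a[2]=3, slow++,fast++
slow=2 fast=3: a[fast]=5≠a[slow]=3 write a[3]=5, slow++,fast++
slow=3 fast=4: a[fast]=5=a[slow] dup, fast++
slow=3 fast=5: a[fast]=6≠a[slow]=5 write a[4]=6, slow++,fast++
slow=4 fast=6: a[fast]=7≠a[slow]=6 write a[5]=7, slow++,fast++
slow=5 fast=7: a[fast]=8≠a[slow]=7 write a[6]=8, slow++,fast++
slow=6 fast=8: a[fast]=10≠a[slow]=8 write a[7]=10, slow++,fast++
slow=7 fast=9: a[fast]=11≠a[slow]=10 write a[8]=11, slow++,fast++
slow=8 fast=10: a[fast]=12≠a[slow]=11 write a[9]=12, slow++,fast++
slow=9 fast=11: a[fast]=13≠a[slow]=12 write a[10]=13, slow++,fast++

length 11; prefix = [1, 2, 3, 5, 6, 7, 8, 10, 11, 12, 13]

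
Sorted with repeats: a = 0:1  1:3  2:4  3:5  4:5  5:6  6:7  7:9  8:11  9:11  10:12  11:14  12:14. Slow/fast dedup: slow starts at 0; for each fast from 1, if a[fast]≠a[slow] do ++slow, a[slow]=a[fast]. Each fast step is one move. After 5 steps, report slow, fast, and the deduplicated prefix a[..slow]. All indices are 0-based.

slow=4, fast=6, prefix=[1, 3, 4, 5, 6]

slow=0 fast=1: a[fast]=3≠a[slow]=1 write a[1]=3, slow++,fast++
slow=1 fast=2: a[fast]=4≠a[slow]=3 write a[2]=4, slow++,fast++
slow=2 fast=3: a[fast]=5≠a[slow]=4 write a[3]=5, slow++,fast++
slow=3 fast=4: a[fast]=5=a[slow] dup, fast++
slow=3 fast=5: a[fast]=6≠a[slow]=5 write a[4]=6, slow++,fast++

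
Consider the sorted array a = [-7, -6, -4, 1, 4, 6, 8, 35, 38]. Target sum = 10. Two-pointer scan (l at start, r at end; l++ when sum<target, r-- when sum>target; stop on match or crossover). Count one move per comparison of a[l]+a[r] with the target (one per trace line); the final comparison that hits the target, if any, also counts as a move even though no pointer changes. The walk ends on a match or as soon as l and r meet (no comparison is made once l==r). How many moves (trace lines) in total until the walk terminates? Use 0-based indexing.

8 moves

[0,8] -7+38=31 >10 → r--
[0,7] -7+35=28 >10 → r--
[0,6] -7+8=1 <10 → l++
[1,6] -6+8=2 <10 → l++
[2,6] -4+8=4 <10 → l++
[3,6] 1+8=9 <10 → l++
[4,6] 4+8=12 >10 → r--
[4,5] 4+6=10 → found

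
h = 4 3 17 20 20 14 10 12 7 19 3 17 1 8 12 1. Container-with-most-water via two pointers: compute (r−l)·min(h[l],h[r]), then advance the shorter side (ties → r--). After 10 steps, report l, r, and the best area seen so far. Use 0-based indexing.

l=3, r=8, best area=153

[0,15] min(4,1)*15=15 best=15 * → r--
[0,14] min(4,12)*14=56 best=56 * → l++
[1,14] min(3,12)*13=39 best=56 → l++
[2,14] min(17,12)*12=144 best=144 * → r--
[2,13] min(17,8)*11=88 best=144 → r--
[2,12] min(17,1)*10=10 best=144 → r--
[2,11] min(17,17)*9=153 best=153 * → r--
[2,10] min(17,3)*8=24 best=153 → r--
[2,9] min(17,19)*7=119 best=153 → l++
[3,9] min(20,19)*6=114 best=153 → r--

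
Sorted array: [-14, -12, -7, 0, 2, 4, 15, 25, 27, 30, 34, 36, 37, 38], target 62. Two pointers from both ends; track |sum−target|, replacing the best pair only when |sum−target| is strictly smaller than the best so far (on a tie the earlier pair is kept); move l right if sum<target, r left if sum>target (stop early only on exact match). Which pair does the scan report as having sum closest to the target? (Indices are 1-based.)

l=1 r=14: -14+38=24 d=38 *, l++
l=2 r=14: -12+38=26 d=36 *, l++
l=3 r=14: -7+38=31 d=31 *, l++
l=4 r=14: 0+38=38 d=24 *, l++
l=5 r=14: 2+38=40 d=22 *, l++
l=6 r=14: 4+38=42 d=20 *, l++
l=7 r=14: 15+38=53 d=9 *, l++
l=8 r=14: 25+38=63 d=1 *, r--
l=8 r=13: 25+37=62 d=0 *, stop

pair (25, 37) with sum 62 (|Δ|=0)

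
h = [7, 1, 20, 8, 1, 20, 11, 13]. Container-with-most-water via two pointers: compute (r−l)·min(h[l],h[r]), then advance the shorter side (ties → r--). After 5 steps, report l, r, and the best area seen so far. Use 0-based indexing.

l=2, r=4, best area=65

l=0 r=7: min(7,13)*7=49 best=49 *, l++
l=1 r=7: min(1,13)*6=6 best=49, l++
l=2 r=7: min(20,13)*5=65 best=65 *, r--
l=2 r=6: min(20,11)*4=44 best=65, r--
l=2 r=5: min(20,20)*3=60 best=65, r--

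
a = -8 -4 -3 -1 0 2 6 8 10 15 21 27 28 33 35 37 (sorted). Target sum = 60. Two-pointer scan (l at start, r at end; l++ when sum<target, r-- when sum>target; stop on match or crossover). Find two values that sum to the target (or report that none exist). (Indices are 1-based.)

(27, 33)

[1,16] -8+37=29 <60 → l++
[2,16] -4+37=33 <60 → l++
[3,16] -3+37=34 <60 → l++
[4,16] -1+37=36 <60 → l++
[5,16] 0+37=37 <60 → l++
[6,16] 2+37=39 <60 → l++
[7,16] 6+37=43 <60 → l++
[8,16] 8+37=45 <60 → l++
[9,16] 10+37=47 <60 → l++
[10,16] 15+37=52 <60 → l++
[11,16] 21+37=58 <60 → l++
[12,16] 27+37=64 >60 → r--
[12,15] 27+35=62 >60 → r--
[12,14] 27+33=60 → found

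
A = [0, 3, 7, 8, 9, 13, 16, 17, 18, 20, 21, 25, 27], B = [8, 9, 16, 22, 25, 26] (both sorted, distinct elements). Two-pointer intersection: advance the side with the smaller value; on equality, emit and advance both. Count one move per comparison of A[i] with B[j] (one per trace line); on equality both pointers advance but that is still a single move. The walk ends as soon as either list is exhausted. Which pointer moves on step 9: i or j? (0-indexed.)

i

i=0 j=0: 0<8, i++
i=1 j=0: 3<8, i++
i=2 j=0: 7<8, i++
i=3 j=0: 8==8 emit, i++,j++
i=4 j=1: 9==9 emit, i++,j++
i=5 j=2: 13<16, i++
i=6 j=2: 16==16 emit, i++,j++
i=7 j=3: 17<22, i++
i=8 j=3: 18<22, i++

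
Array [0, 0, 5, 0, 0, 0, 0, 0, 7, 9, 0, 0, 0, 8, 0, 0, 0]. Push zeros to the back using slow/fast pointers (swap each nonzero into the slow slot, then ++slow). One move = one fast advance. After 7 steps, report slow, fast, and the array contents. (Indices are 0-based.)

slow=0 fast=0: a[fast]=0, fast++
slow=0 fast=1: a[fast]=0, fast++
slow=0 fast=2: a[fast]=5≠0 swap→a[0]=5, slow++,fast++
slow=1 fast=3: a[fast]=0, fast++
slow=1 fast=4: a[fast]=0, fast++
slow=1 fast=5: a[fast]=0, fast++
slow=1 fast=6: a[fast]=0, fast++

slow=1, fast=7, a=[5, 0, 0, 0, 0, 0, 0, 0, 7, 9, 0, 0, 0, 8, 0, 0, 0]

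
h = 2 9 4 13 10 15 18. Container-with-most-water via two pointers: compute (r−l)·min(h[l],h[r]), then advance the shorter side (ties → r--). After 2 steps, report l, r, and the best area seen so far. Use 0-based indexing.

[0,6] min(2,18)*6=12 best=12 * → l++
[1,6] min(9,18)*5=45 best=45 * → l++

l=2, r=6, best area=45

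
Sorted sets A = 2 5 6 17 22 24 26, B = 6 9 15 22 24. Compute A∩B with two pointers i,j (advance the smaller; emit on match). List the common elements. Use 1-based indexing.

intersection = [6, 22, 24]

[i=1,j=1] 2<6 → i++
[i=2,j=1] 5<6 → i++
[i=3,j=1] 6==6 emit → i++,j++
[i=4,j=2] 17>9 → j++
[i=4,j=3] 17>15 → j++
[i=4,j=4] 17<22 → i++
[i=5,j=4] 22==22 emit → i++,j++
[i=6,j=5] 24==24 emit → i++,j++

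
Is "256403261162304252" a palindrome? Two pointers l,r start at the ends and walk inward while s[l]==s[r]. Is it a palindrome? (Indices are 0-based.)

l=0 r=17: '2'=='2', l++,r--
l=1 r=16: '5'=='5', l++,r--
l=2 r=15: '6'!='2', stop

not a palindrome (mismatch at 2,15)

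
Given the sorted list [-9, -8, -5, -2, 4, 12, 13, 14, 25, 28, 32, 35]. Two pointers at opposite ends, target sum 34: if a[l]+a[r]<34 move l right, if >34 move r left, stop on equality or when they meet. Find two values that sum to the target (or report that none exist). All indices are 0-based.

[0,11] -9+35=26 <34 → l++
[1,11] -8+35=27 <34 → l++
[2,11] -5+35=30 <34 → l++
[3,11] -2+35=33 <34 → l++
[4,11] 4+35=39 >34 → r--
[4,10] 4+32=36 >34 → r--
[4,9] 4+28=32 <34 → l++
[5,9] 12+28=40 >34 → r--
[5,8] 12+25=37 >34 → r--
[5,7] 12+14=26 <34 → l++
[6,7] 13+14=27 <34 → l++

no pair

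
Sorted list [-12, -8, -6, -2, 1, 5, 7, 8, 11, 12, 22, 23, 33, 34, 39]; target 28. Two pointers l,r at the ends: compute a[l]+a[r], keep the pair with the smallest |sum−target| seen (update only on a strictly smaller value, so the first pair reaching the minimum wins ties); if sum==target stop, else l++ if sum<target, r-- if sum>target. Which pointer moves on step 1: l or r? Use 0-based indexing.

[0,14] -12+39=27 d=1 * → l++

l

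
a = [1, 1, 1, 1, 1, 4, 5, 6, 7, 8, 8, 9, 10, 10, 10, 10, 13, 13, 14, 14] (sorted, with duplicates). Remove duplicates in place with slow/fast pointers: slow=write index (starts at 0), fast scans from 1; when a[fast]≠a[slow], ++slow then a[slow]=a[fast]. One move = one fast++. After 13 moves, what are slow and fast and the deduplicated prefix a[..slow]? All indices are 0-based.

slow=7, fast=14, prefix=[1, 4, 5, 6, 7, 8, 9, 10]

slow=0 fast=1: a[fast]=1=a[slow] dup, fast++
slow=0 fast=2: a[fast]=1=a[slow] dup, fast++
slow=0 fast=3: a[fast]=1=a[slow] dup, fast++
slow=0 fast=4: a[fast]=1=a[slow] dup, fast++
slow=0 fast=5: a[fast]=4≠a[slow]=1 write a[1]=4, slow++,fast++
slow=1 fast=6: a[fast]=5≠a[slow]=4 write a[2]=5, slow++,fast++
slow=2 fast=7: a[fast]=6≠a[slow]=5 write a[3]=6, slow++,fast++
slow=3 fast=8: a[fast]=7≠a[slow]=6 write a[4]=7, slow++,fast++
slow=4 fast=9: a[fast]=8≠a[slow]=7 write a[5]=8, slow++,fast++
slow=5 fast=10: a[fast]=8=a[slow] dup, fast++
slow=5 fast=11: a[fast]=9≠a[slow]=8 write a[6]=9, slow++,fast++
slow=6 fast=12: a[fast]=10≠a[slow]=9 write a[7]=10, slow++,fast++
slow=7 fast=13: a[fast]=10=a[slow] dup, fast++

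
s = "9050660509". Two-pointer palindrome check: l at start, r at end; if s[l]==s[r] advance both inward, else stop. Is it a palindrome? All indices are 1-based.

[1,10] '9'=='9' → l++,r--
[2,9] '0'=='0' → l++,r--
[3,8] '5'=='5' → l++,r--
[4,7] '0'=='0' → l++,r--
[5,6] '6'=='6' → l++,r--

palindrome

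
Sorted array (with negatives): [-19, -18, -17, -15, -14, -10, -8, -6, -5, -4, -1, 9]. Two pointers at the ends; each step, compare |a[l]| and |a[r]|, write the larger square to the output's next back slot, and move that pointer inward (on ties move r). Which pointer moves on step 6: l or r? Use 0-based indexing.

[0,11] |-19|>|9| out[11]=361 → l++
[1,11] |-18|>|9| out[10]=324 → l++
[2,11] |-17|>|9| out[9]=289 → l++
[3,11] |-15|>|9| out[8]=225 → l++
[4,11] |-14|>|9| out[7]=196 → l++
[5,11] |-10|>|9| out[6]=100 → l++

l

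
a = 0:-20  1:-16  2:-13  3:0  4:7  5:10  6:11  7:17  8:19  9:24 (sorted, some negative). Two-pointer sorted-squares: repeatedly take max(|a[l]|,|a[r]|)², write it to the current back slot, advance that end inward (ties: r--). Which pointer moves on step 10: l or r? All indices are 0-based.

l=0 r=9: |-20|<=|24| out[9]=576, r--
l=0 r=8: |-20|>|19| out[8]=400, l++
l=1 r=8: |-16|<=|19| out[7]=361, r--
l=1 r=7: |-16|<=|17| out[6]=289, r--
l=1 r=6: |-16|>|11| out[5]=256, l++
l=2 r=6: |-13|>|11| out[4]=169, l++
l=3 r=6: |0|<=|11| out[3]=121, r--
l=3 r=5: |0|<=|10| out[2]=100, r--
l=3 r=4: |0|<=|7| out[1]=49, r--
l=3 r=3: |0|<=|0| out[0]=0, r--

r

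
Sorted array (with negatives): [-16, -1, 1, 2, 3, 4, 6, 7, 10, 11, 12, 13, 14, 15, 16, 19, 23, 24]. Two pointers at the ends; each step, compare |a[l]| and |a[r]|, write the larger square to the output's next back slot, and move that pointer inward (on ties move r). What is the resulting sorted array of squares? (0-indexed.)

l=0 r=17: |-16|<=|24| out[17]=576, r--
l=0 r=16: |-16|<=|23| out[16]=529, r--
l=0 r=15: |-16|<=|19| out[15]=361, r--
l=0 r=14: |-16|<=|16| out[14]=256, r--
l=0 r=13: |-16|>|15| out[13]=256, l++
l=1 r=13: |-1|<=|15| out[12]=225, r--
l=1 r=12: |-1|<=|14| out[11]=196, r--
l=1 r=11: |-1|<=|13| out[10]=169, r--
l=1 r=10: |-1|<=|12| out[9]=144, r--
l=1 r=9: |-1|<=|11| out[8]=121, r--
l=1 r=8: |-1|<=|10| out[7]=100, r--
l=1 r=7: |-1|<=|7| out[6]=49, r--
l=1 r=6: |-1|<=|6| out[5]=36, r--
l=1 r=5: |-1|<=|4| out[4]=16, r--
l=1 r=4: |-1|<=|3| out[3]=9, r--
l=1 r=3: |-1|<=|2| out[2]=4, r--
l=1 r=2: |-1|<=|1| out[1]=1, r--
l=1 r=1: |-1|<=|-1| out[0]=1, r--

[1, 1, 4, 9, 16, 36, 49, 100, 121, 144, 169, 196, 225, 256, 256, 361, 529, 576]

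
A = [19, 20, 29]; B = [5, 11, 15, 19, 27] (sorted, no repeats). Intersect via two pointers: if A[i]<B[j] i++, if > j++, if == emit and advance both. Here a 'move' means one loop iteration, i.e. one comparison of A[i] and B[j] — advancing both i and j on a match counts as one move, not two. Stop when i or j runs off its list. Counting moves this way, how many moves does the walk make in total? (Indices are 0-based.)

6 moves

[i=0,j=0] 19>5 → j++
[i=0,j=1] 19>11 → j++
[i=0,j=2] 19>15 → j++
[i=0,j=3] 19==19 emit → i++,j++
[i=1,j=4] 20<27 → i++
[i=2,j=4] 29>27 → j++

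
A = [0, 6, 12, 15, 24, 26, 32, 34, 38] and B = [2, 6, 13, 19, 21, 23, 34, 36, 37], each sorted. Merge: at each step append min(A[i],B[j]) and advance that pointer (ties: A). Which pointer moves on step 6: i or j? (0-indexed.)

i=0 j=0: A[i]=0<=B[j]=2 take 0, i++
i=1 j=0: A[i]=6>B[j]=2 take 2, j++
i=1 j=1: A[i]=6<=B[j]=6 take 6, i++
i=2 j=1: A[i]=12>B[j]=6 take 6, j++
i=2 j=2: A[i]=12<=B[j]=13 take 12, i++
i=3 j=2: A[i]=15>B[j]=13 take 13, j++

j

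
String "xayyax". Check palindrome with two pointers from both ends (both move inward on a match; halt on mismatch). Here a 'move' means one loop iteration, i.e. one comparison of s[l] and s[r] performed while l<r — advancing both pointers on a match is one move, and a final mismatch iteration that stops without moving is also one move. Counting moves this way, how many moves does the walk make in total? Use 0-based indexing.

3 moves

[0,5] 'x'=='x' → l++,r--
[1,4] 'a'=='a' → l++,r--
[2,3] 'y'=='y' → l++,r--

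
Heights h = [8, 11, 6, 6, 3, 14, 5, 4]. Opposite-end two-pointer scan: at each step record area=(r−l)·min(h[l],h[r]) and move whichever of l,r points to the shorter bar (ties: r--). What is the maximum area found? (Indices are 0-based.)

l=0 r=7: min(8,4)*7=28 best=28 *, r--
l=0 r=6: min(8,5)*6=30 best=30 *, r--
l=0 r=5: min(8,14)*5=40 best=40 *, l++
l=1 r=5: min(11,14)*4=44 best=44 *, l++
l=2 r=5: min(6,14)*3=18 best=44, l++
l=3 r=5: min(6,14)*2=12 best=44, l++
l=4 r=5: min(3,14)*1=3 best=44, l++

max area = 44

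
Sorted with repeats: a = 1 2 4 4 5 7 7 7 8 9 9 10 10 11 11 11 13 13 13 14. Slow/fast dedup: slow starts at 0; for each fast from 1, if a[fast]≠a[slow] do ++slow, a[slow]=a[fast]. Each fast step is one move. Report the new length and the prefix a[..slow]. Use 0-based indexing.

(s=0,f=1) a[fast]=2≠a[slow]=1 write a[1]=2 → slow++,fast++
(s=1,f=2) a[fast]=4≠a[slow]=2 write a[2]=4 → slow++,fast++
(s=2,f=3) a[fast]=4=a[slow] dup → fast++
(s=2,f=4) a[fast]=5≠a[slow]=4 write a[3]=5 → slow++,fast++
(s=3,f=5) a[fast]=7≠a[slow]=5 write a[4]=7 → slow++,fast++
(s=4,f=6) a[fast]=7=a[slow] dup → fast++
(s=4,f=7) a[fast]=7=a[slow] dup → fast++
(s=4,f=8) a[fast]=8≠a[slow]=7 write a[5]=8 → slow++,fast++
(s=5,f=9) a[fast]=9≠a[slow]=8 write a[6]=9 → slow++,fast++
(s=6,f=10) a[fast]=9=a[slow] dup → fast++
(s=6,f=11) a[fast]=10≠a[slow]=9 write a[7]=10 → slow++,fast++
(s=7,f=12) a[fast]=10=a[slow] dup → fast++
(s=7,f=13) a[fast]=11≠a[slow]=10 write a[8]=11 → slow++,fast++
(s=8,f=14) a[fast]=11=a[slow] dup → fast++
(s=8,f=15) a[fast]=11=a[slow] dup → fast++
(s=8,f=16) a[fast]=13≠a[slow]=11 write a[9]=13 → slow++,fast++
(s=9,f=17) a[fast]=13=a[slow] dup → fast++
(s=9,f=18) a[fast]=13=a[slow] dup → fast++
(s=9,f=19) a[fast]=14≠a[slow]=13 write a[10]=14 → slow++,fast++

length 11; prefix = [1, 2, 4, 5, 7, 8, 9, 10, 11, 13, 14]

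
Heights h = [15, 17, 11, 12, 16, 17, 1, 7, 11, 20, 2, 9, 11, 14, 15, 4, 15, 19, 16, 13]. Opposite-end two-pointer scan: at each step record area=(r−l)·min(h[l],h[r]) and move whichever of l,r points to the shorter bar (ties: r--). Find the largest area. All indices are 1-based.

max area = 272

l=1 r=20: min(15,13)*19=247 best=247 *, r--
l=1 r=19: min(15,16)*18=270 best=270 *, l++
l=2 r=19: min(17,16)*17=272 best=272 *, r--
l=2 r=18: min(17,19)*16=272 best=272, l++
l=3 r=18: min(11,19)*15=165 best=272, l++
l=4 r=18: min(12,19)*14=168 best=272, l++
l=5 r=18: min(16,19)*13=208 best=272, l++
l=6 r=18: min(17,19)*12=204 best=272, l++
l=7 r=18: min(1,19)*11=11 best=272, l++
l=8 r=18: min(7,19)*10=70 best=272, l++
l=9 r=18: min(11,19)*9=99 best=272, l++
l=10 r=18: min(20,19)*8=152 best=272, r--
l=10 r=17: min(20,15)*7=105 best=272, r--
l=10 r=16: min(20,4)*6=24 best=272, r--
l=10 r=15: min(20,15)*5=75 best=272, r--
l=10 r=14: min(20,14)*4=56 best=272, r--
l=10 r=13: min(20,11)*3=33 best=272, r--
l=10 r=12: min(20,9)*2=18 best=272, r--
l=10 r=11: min(20,2)*1=2 best=272, r--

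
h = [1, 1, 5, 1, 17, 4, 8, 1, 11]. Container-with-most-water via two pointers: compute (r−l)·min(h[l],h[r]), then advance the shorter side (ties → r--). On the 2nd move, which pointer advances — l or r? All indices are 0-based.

[0,8] min(1,11)*8=8 best=8 * → l++
[1,8] min(1,11)*7=7 best=8 → l++

l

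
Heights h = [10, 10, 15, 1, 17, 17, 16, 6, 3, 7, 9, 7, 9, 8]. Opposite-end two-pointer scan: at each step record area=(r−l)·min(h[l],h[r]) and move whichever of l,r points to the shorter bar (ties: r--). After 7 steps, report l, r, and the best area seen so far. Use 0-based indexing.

l=0, r=6, best area=108

l=0 r=13: min(10,8)*13=104 best=104 *, r--
l=0 r=12: min(10,9)*12=108 best=108 *, r--
l=0 r=11: min(10,7)*11=77 best=108, r--
l=0 r=10: min(10,9)*10=90 best=108, r--
l=0 r=9: min(10,7)*9=63 best=108, r--
l=0 r=8: min(10,3)*8=24 best=108, r--
l=0 r=7: min(10,6)*7=42 best=108, r--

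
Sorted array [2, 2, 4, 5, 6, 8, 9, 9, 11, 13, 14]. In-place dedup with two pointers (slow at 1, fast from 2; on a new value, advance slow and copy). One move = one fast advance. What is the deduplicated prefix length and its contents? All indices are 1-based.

(s=1,f=2) a[fast]=2=a[slow] dup → fast++
(s=1,f=3) a[fast]=4≠a[slow]=2 write a[2]=4 → slow++,fast++
(s=2,f=4) a[fast]=5≠a[slow]=4 write a[3]=5 → slow++,fast++
(s=3,f=5) a[fast]=6≠a[slow]=5 write a[4]=6 → slow++,fast++
(s=4,f=6) a[fast]=8≠a[slow]=6 write a[5]=8 → slow++,fast++
(s=5,f=7) a[fast]=9≠a[slow]=8 write a[6]=9 → slow++,fast++
(s=6,f=8) a[fast]=9=a[slow] dup → fast++
(s=6,f=9) a[fast]=11≠a[slow]=9 write a[7]=11 → slow++,fast++
(s=7,f=10) a[fast]=13≠a[slow]=11 write a[8]=13 → slow++,fast++
(s=8,f=11) a[fast]=14≠a[slow]=13 write a[9]=14 → slow++,fast++

length 9; prefix = [2, 4, 5, 6, 8, 9, 11, 13, 14]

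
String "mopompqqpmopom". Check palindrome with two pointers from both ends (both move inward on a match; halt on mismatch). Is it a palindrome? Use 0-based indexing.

l=0 r=13: 'm'=='m', l++,r--
l=1 r=12: 'o'=='o', l++,r--
l=2 r=11: 'p'=='p', l++,r--
l=3 r=10: 'o'=='o', l++,r--
l=4 r=9: 'm'=='m', l++,r--
l=5 r=8: 'p'=='p', l++,r--
l=6 r=7: 'q'=='q', l++,r--

palindrome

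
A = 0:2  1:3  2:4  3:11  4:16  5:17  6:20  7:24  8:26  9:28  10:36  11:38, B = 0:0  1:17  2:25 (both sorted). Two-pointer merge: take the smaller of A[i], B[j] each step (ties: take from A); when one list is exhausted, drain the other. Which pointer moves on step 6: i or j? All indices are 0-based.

[i=0,j=0] A[i]=2>B[j]=0 take 0 → j++
[i=0,j=1] A[i]=2<=B[j]=17 take 2 → i++
[i=1,j=1] A[i]=3<=B[j]=17 take 3 → i++
[i=2,j=1] A[i]=4<=B[j]=17 take 4 → i++
[i=3,j=1] A[i]=11<=B[j]=17 take 11 → i++
[i=4,j=1] A[i]=16<=B[j]=17 take 16 → i++

i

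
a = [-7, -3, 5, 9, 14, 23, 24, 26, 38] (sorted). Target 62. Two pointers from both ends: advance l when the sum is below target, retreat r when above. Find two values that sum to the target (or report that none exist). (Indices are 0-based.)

(24, 38)

l=0 r=8: -7+38=31 <62, l++
l=1 r=8: -3+38=35 <62, l++
l=2 r=8: 5+38=43 <62, l++
l=3 r=8: 9+38=47 <62, l++
l=4 r=8: 14+38=52 <62, l++
l=5 r=8: 23+38=61 <62, l++
l=6 r=8: 24+38=62, found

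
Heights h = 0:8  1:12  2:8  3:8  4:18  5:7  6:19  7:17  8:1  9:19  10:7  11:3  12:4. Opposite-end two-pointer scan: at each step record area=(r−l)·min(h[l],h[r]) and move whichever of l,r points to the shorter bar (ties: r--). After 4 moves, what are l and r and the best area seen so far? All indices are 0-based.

l=1, r=9, best area=72

l=0 r=12: min(8,4)*12=48 best=48 *, r--
l=0 r=11: min(8,3)*11=33 best=48, r--
l=0 r=10: min(8,7)*10=70 best=70 *, r--
l=0 r=9: min(8,19)*9=72 best=72 *, l++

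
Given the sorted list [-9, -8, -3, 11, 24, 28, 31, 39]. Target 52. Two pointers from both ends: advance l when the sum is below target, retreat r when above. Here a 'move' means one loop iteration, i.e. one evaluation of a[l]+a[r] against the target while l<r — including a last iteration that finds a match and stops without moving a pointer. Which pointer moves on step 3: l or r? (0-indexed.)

[0,7] -9+39=30 <52 → l++
[1,7] -8+39=31 <52 → l++
[2,7] -3+39=36 <52 → l++

l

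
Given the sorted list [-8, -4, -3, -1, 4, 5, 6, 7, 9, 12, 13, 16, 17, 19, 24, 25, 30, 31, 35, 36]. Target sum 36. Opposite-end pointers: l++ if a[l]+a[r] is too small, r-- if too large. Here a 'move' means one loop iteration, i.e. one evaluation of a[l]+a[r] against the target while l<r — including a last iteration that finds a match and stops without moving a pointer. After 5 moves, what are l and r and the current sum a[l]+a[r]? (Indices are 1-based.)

l=1 r=20: -8+36=28 <36, l++
l=2 r=20: -4+36=32 <36, l++
l=3 r=20: -3+36=33 <36, l++
l=4 r=20: -1+36=35 <36, l++
l=5 r=20: 4+36=40 >36, r--

l=5, r=19, sum=39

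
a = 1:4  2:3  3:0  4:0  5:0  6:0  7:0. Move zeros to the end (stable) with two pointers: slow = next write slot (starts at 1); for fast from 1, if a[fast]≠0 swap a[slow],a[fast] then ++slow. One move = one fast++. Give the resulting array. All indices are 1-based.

[4, 3, 0, 0, 0, 0, 0]

(s=1,f=1) a[fast]=4≠0 swap→a[1]=4 → slow++,fast++
(s=2,f=2) a[fast]=3≠0 swap→a[2]=3 → slow++,fast++
(s=3,f=3) a[fast]=0 → fast++
(s=3,f=4) a[fast]=0 → fast++
(s=3,f=5) a[fast]=0 → fast++
(s=3,f=6) a[fast]=0 → fast++
(s=3,f=7) a[fast]=0 → fast++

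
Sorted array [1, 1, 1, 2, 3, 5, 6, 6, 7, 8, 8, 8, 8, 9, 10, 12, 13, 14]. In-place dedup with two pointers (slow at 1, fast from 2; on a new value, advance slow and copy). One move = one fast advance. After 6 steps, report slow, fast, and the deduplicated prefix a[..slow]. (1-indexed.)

slow=1 fast=2: a[fast]=1=a[slow] dup, fast++
slow=1 fast=3: a[fast]=1=a[slow] dup, fast++
slow=1 fast=4: a[fast]=2≠a[slow]=1 write a[2]=2, slow++,fast++
slow=2 fast=5: a[fast]=3≠a[slow]=2 write a[3]=3, slow++,fast++
slow=3 fast=6: a[fast]=5≠a[slow]=3 write a[4]=5, slow++,fast++
slow=4 fast=7: a[fast]=6≠a[slow]=5 write a[5]=6, slow++,fast++

slow=5, fast=8, prefix=[1, 2, 3, 5, 6]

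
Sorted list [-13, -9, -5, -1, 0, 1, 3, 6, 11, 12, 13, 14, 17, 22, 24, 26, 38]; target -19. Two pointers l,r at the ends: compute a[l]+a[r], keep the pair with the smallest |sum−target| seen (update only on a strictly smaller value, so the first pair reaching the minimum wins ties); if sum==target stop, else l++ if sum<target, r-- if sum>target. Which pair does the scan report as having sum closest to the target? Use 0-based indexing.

pair (-13, -5) with sum -18 (|Δ|=1)

[0,16] -13+38=25 d=44 * → r--
[0,15] -13+26=13 d=32 * → r--
[0,14] -13+24=11 d=30 * → r--
[0,13] -13+22=9 d=28 * → r--
[0,12] -13+17=4 d=23 * → r--
[0,11] -13+14=1 d=20 * → r--
[0,10] -13+13=0 d=19 * → r--
[0,9] -13+12=-1 d=18 * → r--
[0,8] -13+11=-2 d=17 * → r--
[0,7] -13+6=-7 d=12 * → r--
[0,6] -13+3=-10 d=9 * → r--
[0,5] -13+1=-12 d=7 * → r--
[0,4] -13+0=-13 d=6 * → r--
[0,3] -13+-1=-14 d=5 * → r--
[0,2] -13+-5=-18 d=1 * → r--
[0,1] -13+-9=-22 d=3 → l++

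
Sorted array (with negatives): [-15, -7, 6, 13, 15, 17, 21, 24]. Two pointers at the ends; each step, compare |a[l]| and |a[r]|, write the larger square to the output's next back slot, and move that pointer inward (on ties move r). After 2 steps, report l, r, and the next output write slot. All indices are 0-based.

l=0 r=7: |-15|<=|24| out[7]=576, r--
l=0 r=6: |-15|<=|21| out[6]=441, r--

l=0, r=5, next write slot=5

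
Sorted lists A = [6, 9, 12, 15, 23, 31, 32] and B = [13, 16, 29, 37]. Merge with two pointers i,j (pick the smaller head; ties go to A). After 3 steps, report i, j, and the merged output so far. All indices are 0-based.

i=0 j=0: A[i]=6<=B[j]=13 take 6, i++
i=1 j=0: A[i]=9<=B[j]=13 take 9, i++
i=2 j=0: A[i]=12<=B[j]=13 take 12, i++

i=3, j=0, merged so far=[6, 9, 12]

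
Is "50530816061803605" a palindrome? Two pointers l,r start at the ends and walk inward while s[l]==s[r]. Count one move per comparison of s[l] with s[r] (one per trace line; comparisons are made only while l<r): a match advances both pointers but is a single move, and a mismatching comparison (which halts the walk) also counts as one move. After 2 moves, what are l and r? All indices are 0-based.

[0,16] '5'=='5' → l++,r--
[1,15] '0'=='0' → l++,r--

l=2, r=14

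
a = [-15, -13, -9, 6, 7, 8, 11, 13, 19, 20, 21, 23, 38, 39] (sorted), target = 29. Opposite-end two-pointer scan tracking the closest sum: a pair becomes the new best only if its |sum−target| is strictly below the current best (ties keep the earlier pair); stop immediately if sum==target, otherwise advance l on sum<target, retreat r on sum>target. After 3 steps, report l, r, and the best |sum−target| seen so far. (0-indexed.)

l=0 r=13: -15+39=24 d=5 *, l++
l=1 r=13: -13+39=26 d=3 *, l++
l=2 r=13: -9+39=30 d=1 *, r--

l=2, r=12, best |Δ|=1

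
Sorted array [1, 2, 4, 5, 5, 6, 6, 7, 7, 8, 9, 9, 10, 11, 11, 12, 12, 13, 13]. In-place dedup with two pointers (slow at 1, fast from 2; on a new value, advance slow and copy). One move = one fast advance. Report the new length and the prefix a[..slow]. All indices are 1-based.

length 12; prefix = [1, 2, 4, 5, 6, 7, 8, 9, 10, 11, 12, 13]

(s=1,f=2) a[fast]=2≠a[slow]=1 write a[2]=2 → slow++,fast++
(s=2,f=3) a[fast]=4≠a[slow]=2 write a[3]=4 → slow++,fast++
(s=3,f=4) a[fast]=5≠a[slow]=4 write a[4]=5 → slow++,fast++
(s=4,f=5) a[fast]=5=a[slow] dup → fast++
(s=4,f=6) a[fast]=6≠a[slow]=5 write a[5]=6 → slow++,fast++
(s=5,f=7) a[fast]=6=a[slow] dup → fast++
(s=5,f=8) a[fast]=7≠a[slow]=6 write a[6]=7 → slow++,fast++
(s=6,f=9) a[fast]=7=a[slow] dup → fast++
(s=6,f=10) a[fast]=8≠a[slow]=7 write a[7]=8 → slow++,fast++
(s=7,f=11) a[fast]=9≠a[slow]=8 write a[8]=9 → slow++,fast++
(s=8,f=12) a[fast]=9=a[slow] dup → fast++
(s=8,f=13) a[fast]=10≠a[slow]=9 write a[9]=10 → slow++,fast++
(s=9,f=14) a[fast]=11≠a[slow]=10 write a[10]=11 → slow++,fast++
(s=10,f=15) a[fast]=11=a[slow] dup → fast++
(s=10,f=16) a[fast]=12≠a[slow]=11 write a[11]=12 → slow++,fast++
(s=11,f=17) a[fast]=12=a[slow] dup → fast++
(s=11,f=18) a[fast]=13≠a[slow]=12 write a[12]=13 → slow++,fast++
(s=12,f=19) a[fast]=13=a[slow] dup → fast++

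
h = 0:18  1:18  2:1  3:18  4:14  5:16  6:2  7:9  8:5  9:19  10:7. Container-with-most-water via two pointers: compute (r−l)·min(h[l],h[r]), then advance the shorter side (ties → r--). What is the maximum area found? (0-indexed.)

max area = 162

[0,10] min(18,7)*10=70 best=70 * → r--
[0,9] min(18,19)*9=162 best=162 * → l++
[1,9] min(18,19)*8=144 best=162 → l++
[2,9] min(1,19)*7=7 best=162 → l++
[3,9] min(18,19)*6=108 best=162 → l++
[4,9] min(14,19)*5=70 best=162 → l++
[5,9] min(16,19)*4=64 best=162 → l++
[6,9] min(2,19)*3=6 best=162 → l++
[7,9] min(9,19)*2=18 best=162 → l++
[8,9] min(5,19)*1=5 best=162 → l++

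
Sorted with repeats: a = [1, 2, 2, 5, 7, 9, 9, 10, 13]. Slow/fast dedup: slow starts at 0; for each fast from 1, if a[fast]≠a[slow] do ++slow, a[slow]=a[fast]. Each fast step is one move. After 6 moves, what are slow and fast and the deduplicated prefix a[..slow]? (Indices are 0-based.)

slow=0 fast=1: a[fast]=2≠a[slow]=1 write a[1]=2, slow++,fast++
slow=1 fast=2: a[fast]=2=a[slow] dup, fast++
slow=1 fast=3: a[fast]=5≠a[slow]=2 write a[2]=5, slow++,fast++
slow=2 fast=4: a[fast]=7≠a[slow]=5 write a[3]=7, slow++,fast++
slow=3 fast=5: a[fast]=9≠a[slow]=7 write a[4]=9, slow++,fast++
slow=4 fast=6: a[fast]=9=a[slow] dup, fast++

slow=4, fast=7, prefix=[1, 2, 5, 7, 9]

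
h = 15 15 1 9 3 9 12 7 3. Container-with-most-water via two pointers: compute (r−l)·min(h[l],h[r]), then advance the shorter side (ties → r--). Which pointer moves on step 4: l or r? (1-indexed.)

l=1 r=9: min(15,3)*8=24 best=24 *, r--
l=1 r=8: min(15,7)*7=49 best=49 *, r--
l=1 r=7: min(15,12)*6=72 best=72 *, r--
l=1 r=6: min(15,9)*5=45 best=72, r--

r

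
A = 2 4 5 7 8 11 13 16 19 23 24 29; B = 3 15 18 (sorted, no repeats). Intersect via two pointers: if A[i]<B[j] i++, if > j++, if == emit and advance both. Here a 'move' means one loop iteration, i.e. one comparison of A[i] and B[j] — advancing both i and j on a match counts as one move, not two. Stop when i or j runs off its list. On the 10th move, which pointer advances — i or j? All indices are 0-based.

i

i=0 j=0: 2<3, i++
i=1 j=0: 4>3, j++
i=1 j=1: 4<15, i++
i=2 j=1: 5<15, i++
i=3 j=1: 7<15, i++
i=4 j=1: 8<15, i++
i=5 j=1: 11<15, i++
i=6 j=1: 13<15, i++
i=7 j=1: 16>15, j++
i=7 j=2: 16<18, i++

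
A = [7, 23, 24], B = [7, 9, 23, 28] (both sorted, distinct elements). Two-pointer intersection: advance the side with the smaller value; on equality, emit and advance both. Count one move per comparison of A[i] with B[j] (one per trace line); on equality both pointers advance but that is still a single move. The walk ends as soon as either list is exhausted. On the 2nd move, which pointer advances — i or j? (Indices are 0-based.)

i=0 j=0: 7==7 emit, i++,j++
i=1 j=1: 23>9, j++

j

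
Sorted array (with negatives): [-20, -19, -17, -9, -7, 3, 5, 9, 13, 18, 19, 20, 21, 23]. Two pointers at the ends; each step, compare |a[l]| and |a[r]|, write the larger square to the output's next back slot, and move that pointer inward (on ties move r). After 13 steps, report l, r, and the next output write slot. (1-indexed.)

[1,14] |-20|<=|23| out[14]=529 → r--
[1,13] |-20|<=|21| out[13]=441 → r--
[1,12] |-20|<=|20| out[12]=400 → r--
[1,11] |-20|>|19| out[11]=400 → l++
[2,11] |-19|<=|19| out[10]=361 → r--
[2,10] |-19|>|18| out[9]=361 → l++
[3,10] |-17|<=|18| out[8]=324 → r--
[3,9] |-17|>|13| out[7]=289 → l++
[4,9] |-9|<=|13| out[6]=169 → r--
[4,8] |-9|<=|9| out[5]=81 → r--
[4,7] |-9|>|5| out[4]=81 → l++
[5,7] |-7|>|5| out[3]=49 → l++
[6,7] |3|<=|5| out[2]=25 → r--

l=6, r=6, next write slot=1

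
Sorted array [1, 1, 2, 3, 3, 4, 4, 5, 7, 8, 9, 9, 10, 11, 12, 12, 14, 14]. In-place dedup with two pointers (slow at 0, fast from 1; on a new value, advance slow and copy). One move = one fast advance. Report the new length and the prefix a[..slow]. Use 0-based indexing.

length 12; prefix = [1, 2, 3, 4, 5, 7, 8, 9, 10, 11, 12, 14]

slow=0 fast=1: a[fast]=1=a[slow] dup, fast++
slow=0 fast=2: a[fast]=2≠a[slow]=1 write a[1]=2, slow++,fast++
slow=1 fast=3: a[fast]=3≠a[slow]=2 write a[2]=3, slow++,fast++
slow=2 fast=4: a[fast]=3=a[slow] dup, fast++
slow=2 fast=5: a[fast]=4≠a[slow]=3 write a[3]=4, slow++,fast++
slow=3 fast=6: a[fast]=4=a[slow] dup, fast++
slow=3 fast=7: a[fast]=5≠a[slow]=4 write a[4]=5, slow++,fast++
slow=4 fast=8: a[fast]=7≠a[slow]=5 write a[5]=7, slow++,fast++
slow=5 fast=9: a[fast]=8≠a[slow]=7 write a[6]=8, slow++,fast++
slow=6 fast=10: a[fast]=9≠a[slow]=8 write a[7]=9, slow++,fast++
slow=7 fast=11: a[fast]=9=a[slow] dup, fast++
slow=7 fast=12: a[fast]=10≠a[slow]=9 write a[8]=10, slow++,fast++
slow=8 fast=13: a[fast]=11≠a[slow]=10 write a[9]=11, slow++,fast++
slow=9 fast=14: a[fast]=12≠a[slow]=11 write a[10]=12, slow++,fast++
slow=10 fast=15: a[fast]=12=a[slow] dup, fast++
slow=10 fast=16: a[fast]=14≠a[slow]=12 write a[11]=14, slow++,fast++
slow=11 fast=17: a[fast]=14=a[slow] dup, fast++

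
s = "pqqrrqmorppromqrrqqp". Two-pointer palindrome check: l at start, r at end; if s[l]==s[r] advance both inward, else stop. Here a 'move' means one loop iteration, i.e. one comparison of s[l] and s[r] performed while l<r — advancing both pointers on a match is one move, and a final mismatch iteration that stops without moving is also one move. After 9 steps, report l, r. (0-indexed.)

[0,19] 'p'=='p' → l++,r--
[1,18] 'q'=='q' → l++,r--
[2,17] 'q'=='q' → l++,r--
[3,16] 'r'=='r' → l++,r--
[4,15] 'r'=='r' → l++,r--
[5,14] 'q'=='q' → l++,r--
[6,13] 'm'=='m' → l++,r--
[7,12] 'o'=='o' → l++,r--
[8,11] 'r'=='r' → l++,r--

l=9, r=10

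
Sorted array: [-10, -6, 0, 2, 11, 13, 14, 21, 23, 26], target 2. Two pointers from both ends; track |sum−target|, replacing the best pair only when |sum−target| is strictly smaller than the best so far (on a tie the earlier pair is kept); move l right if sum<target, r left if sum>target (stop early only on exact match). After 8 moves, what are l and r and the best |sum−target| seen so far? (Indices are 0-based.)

[0,9] -10+26=16 d=14 * → r--
[0,8] -10+23=13 d=11 * → r--
[0,7] -10+21=11 d=9 * → r--
[0,6] -10+14=4 d=2 * → r--
[0,5] -10+13=3 d=1 * → r--
[0,4] -10+11=1 d=1 → l++
[1,4] -6+11=5 d=3 → r--
[1,3] -6+2=-4 d=6 → l++

l=2, r=3, best |Δ|=1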